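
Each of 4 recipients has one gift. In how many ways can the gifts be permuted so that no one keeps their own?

Derangements satisfy D(n) = (n-1)(D(n-1) + D(n-2)), starting from D(0)=1, D(1)=0.
D(2) = 1 x (0 + 1) = 1
D(3) = 2 x (1 + 0) = 2
D(4) = 3 x (D(3) + D(2)) = 3 x (2 + 1)

Final answer: D(4) = 9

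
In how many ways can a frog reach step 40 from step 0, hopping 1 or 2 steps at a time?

Let f(n) be the number of climbs. Removing the last move (1 or 2 steps) gives f(n) = f(n-1) + f(n-2); base cases f(1)=1, f(2)=2.
Building up term by term: f(1)=1, f(2)=2, f(3)=3, f(4)=5, f(5)=8, f(6)=13, f(7)=21, f(8)=34, f(9)=55, f(10)=89, f(11)=144, f(12)=233, f(13)=377, f(14)=610, f(15)=987, f(16)=1597, f(17)=2584, f(18)=4181, f(19)=6765, f(20)=10946, f(21)=17711, f(22)=28657, f(23)=46368, f(24)=75025, f(25)=121393, f(26)=196418, f(27)=317811, f(28)=514229, f(29)=832040, f(30)=1346269, f(31)=2178309, f(32)=3524578, f(33)=5702887, f(34)=9227465, f(35)=14930352, f(36)=24157817, f(37)=39088169, f(38)=63245986, f(39)=102334155, f(40)=165580141.

Final answer: 165580141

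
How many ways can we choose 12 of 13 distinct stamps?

C(13,12) = 13!/(12! x 1!).

Final answer: \binom{13}{12} = 13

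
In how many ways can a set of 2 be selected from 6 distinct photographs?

C(6,2) = 6!/(2! x (6-2)!).

Final answer: C(6,2) = 15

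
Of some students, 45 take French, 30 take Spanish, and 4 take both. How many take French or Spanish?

|A union B| = |A| + |B| - |A intersect B| = 45 + 30 - 4.

Final answer: 71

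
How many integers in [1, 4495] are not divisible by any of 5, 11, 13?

|div by 5|=899, |div by 11|=408, |div by 13|=345.
|div by 5&11|=81, |div by 5&13|=69, |div by 11&13|=31, |div by all|=6.
By inclusion-exclusion, divisible by at least one: 899+408+345-81-69-31+6 = 1477.
Not divisible by any: 4495 - 1477.

Final answer: 3018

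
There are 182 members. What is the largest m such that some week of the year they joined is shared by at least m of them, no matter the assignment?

There are 52 possible values for week of the year they joined. With 182 members and 52 categories, by pigeonhole: ceiling(182/52).

Final answer: 4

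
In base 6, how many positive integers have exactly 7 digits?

In base 6, the leading digit has 5 choices (1..5); each of the remaining 6 digits has 6 choices.
Total: 5 x 6^6.

Final answer: 233280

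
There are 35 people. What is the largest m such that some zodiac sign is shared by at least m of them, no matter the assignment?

There are 12 possible values for zodiac sign. With 35 people and 12 categories, by pigeonhole: ceiling(35/12).

Final answer: 3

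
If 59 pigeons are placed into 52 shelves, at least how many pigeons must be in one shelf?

By the pigeonhole principle: ceiling(59/52).

Final answer: 2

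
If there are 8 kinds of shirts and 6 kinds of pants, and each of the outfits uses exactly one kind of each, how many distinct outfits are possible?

By the multiplication principle: 8 x 6.

Final answer: 48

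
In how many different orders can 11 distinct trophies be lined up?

The number of ways to arrange 11 distinct objects is 11!.

Final answer: 11! = 39916800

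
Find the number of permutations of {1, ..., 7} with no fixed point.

D(n) = (n-1)(D(n-1) + D(n-2)), D(0)=1, D(1)=0.
D(2) = 1 x (0 + 1) = 1
D(3) = 2 x (1 + 0) = 2
D(4) = 3 x (2 + 1) = 9
D(5) = 4 x (9 + 2) = 44
D(6) = 5 x (44 + 9) = 265
D(7) = 6 x (D(6) + D(5)) = 6 x (265 + 44)

Final answer: D(7) = 1854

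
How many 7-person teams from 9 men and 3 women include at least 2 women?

Sum over valid woman counts:
C(3,2)C(9,5) = 378
C(3,3)C(9,4) = 126
Total: 378 + 126.

Final answer: 504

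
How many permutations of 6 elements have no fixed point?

D(n) = (n-1)(D(n-1) + D(n-2)), D(0)=1, D(1)=0.
Building up: D(2)=1, D(3)=2, D(4)=9, D(5)=44.
D(6) = 5 x (D(5) + D(4)) = 5 x (44 + 9).

Final answer: D(6) = 265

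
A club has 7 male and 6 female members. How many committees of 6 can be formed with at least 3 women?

Sum over valid woman counts:
C(6,3)C(7,3) = 700
C(6,4)C(7,2) = 315
C(6,5)C(7,1) = 42
C(6,6)C(7,0) = 1
Total: 700 + 315 + 42 + 1.

Final answer: 1058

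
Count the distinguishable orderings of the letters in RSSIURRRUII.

Letters (I:3, R:4, S:2, U:2). Total letters: 11.
Permutations = 11!/(4! x 3! x 2! x 2!).

Final answer: 69300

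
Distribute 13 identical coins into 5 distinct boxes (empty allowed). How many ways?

Stars and bars: C(n+k-1, k-1) = C(17,4).

Final answer: C(17,4) = 2380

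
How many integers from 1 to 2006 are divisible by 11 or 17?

Multiples of 11: 182. Multiples of 17: 118. Of both (lcm=187): 10.
By inclusion-exclusion: 182 + 118 - 10.

Final answer: 290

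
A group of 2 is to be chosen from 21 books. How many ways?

C(21,2) = 21!/(2! x (21-2)!).

Final answer: C(21,2) = 210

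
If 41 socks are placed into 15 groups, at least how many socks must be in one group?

By the pigeonhole principle: ceiling(41/15).

Final answer: 3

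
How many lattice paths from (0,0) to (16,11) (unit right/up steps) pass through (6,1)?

Paths (0,0)->(6,1): C(7,1) = 7.
Paths (6,1)->(16,11): C(20,10) = 184756.
By multiplication principle: 7 x 184756.

Final answer: 1293292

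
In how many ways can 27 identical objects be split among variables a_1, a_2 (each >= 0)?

Stars and bars with 27 stars and 1 bars:
C(27+2-1, 2-1) = C(28,1).

Final answer: C(28,1) = 28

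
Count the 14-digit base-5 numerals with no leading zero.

In base 5, the leading digit has 4 choices (1..4); each of the remaining 13 digits has 5 choices.
Total: 4 x 5^13.

Final answer: 4882812500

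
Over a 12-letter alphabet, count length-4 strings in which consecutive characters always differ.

First character: 12 choices. Each subsequent: 11 choices (must differ from the previous one).
Total: 12 x 11^3.

Final answer: 12 x 11^{3} = 15972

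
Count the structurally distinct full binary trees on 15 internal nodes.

This is a standard Catalan-number count: the answer is C_n. Here n = 15.
C_n = C(2n,n) - C(2n,n+1), so C_{15} = C(30,15) - C(30,16) = 155117520 - 145422675.

Final answer: C_{15} = 9694845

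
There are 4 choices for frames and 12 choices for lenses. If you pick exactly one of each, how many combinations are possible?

By the multiplication principle: 4 x 12.

Final answer: 48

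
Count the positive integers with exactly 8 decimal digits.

First digit: 9 choices (1-9). Each of the remaining 7 digits: 10 choices.
Total: 9 x 10^7.

Final answer: 90000000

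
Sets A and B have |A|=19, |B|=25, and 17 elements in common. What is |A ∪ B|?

|A union B| = |A| + |B| - |A intersect B| = 19 + 25 - 17.

Final answer: 27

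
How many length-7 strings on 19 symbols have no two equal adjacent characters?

Let g(n) count such strings. g(1) = 19, and each valid string of length n-1 extends in 18 ways (any symbol but the last), so g(n) = 18 g(n-1).
Total: g(7) = 19 x 18^6.

Final answer: 19 x 18^{6} = 646232256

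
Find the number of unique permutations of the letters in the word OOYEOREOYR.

Letters (E:2, O:4, R:2, Y:2). Total letters: 10.
Permutations = 10!/(4! x 2! x 2! x 2!).

Final answer: 18900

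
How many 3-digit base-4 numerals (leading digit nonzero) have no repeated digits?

First digit: 3 (nonzero). Second: 3 (not first). Third: 2, etc.
Total: 3 x 3 x 2.

Final answer: 18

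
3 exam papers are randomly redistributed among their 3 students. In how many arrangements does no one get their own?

Use the recurrence D(n) = (n-1)(D(n-1) + D(n-2)) with D(0)=1, D(1)=0.
D(2) = 1 x (0 + 1) = 1
D(3) = 2 x (D(2) + D(1)) = 2 x (1 + 0)

Final answer: D(3) = 2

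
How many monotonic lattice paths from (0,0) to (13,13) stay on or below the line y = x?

Total monotonic paths to (13,13): C(26,13) = 10400600.
Reflecting each bad path at its first crossing gives a bijection with paths to (12,14): C(26,14) = 9657700.
Valid Dyck paths: 10400600 - 9657700.
(Equivalently, C_{13} = C(26,13)/14 = 10400600/14.)

Final answer: C_{13} = 742900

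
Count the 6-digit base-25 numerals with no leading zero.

In base 25, the leading digit has 24 choices (1..24); each of the remaining 5 digits has 25 choices.
Total: 24 x 25^5.

Final answer: 234375000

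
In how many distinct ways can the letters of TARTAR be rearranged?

Letters (A:2, R:2, T:2). Total letters: 6.
Permutations = 6!/(2! x 2! x 2!).

Final answer: 90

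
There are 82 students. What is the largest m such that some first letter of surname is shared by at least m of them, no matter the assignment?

There are 26 possible values for first letter of surname. With 82 students and 26 categories, by pigeonhole: ceiling(82/26).

Final answer: 4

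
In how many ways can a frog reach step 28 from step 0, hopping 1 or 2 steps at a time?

Condition on the final move: it is a 1-step (f(n-1) ways to get there) or a 2-step (f(n-2) ways), so f(n) = f(n-1) + f(n-2), with f(1)=1, f(2)=2.
Building up term by term: f(1)=1, f(2)=2, f(3)=3, f(4)=5, f(5)=8, f(6)=13, f(7)=21, f(8)=34, f(9)=55, f(10)=89, f(11)=144, f(12)=233, f(13)=377, f(14)=610, f(15)=987, f(16)=1597, f(17)=2584, f(18)=4181, f(19)=6765, f(20)=10946, f(21)=17711, f(22)=28657, f(23)=46368, f(24)=75025, f(25)=121393, f(26)=196418, f(27)=317811, f(28)=514229.

Final answer: 514229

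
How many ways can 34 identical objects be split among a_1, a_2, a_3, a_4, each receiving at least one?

Substitute a'_i = a_i - 1 (so a'_i >= 0). Then sum a'_i = 34 - 4 = 30.
Stars and bars: C(30+4-1, 4-1) = C(33,3).

Final answer: C(33,3) = 5456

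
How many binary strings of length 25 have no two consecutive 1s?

Let a(n) count valid strings. If the last bit is 0 the prefix is any valid string of length n-1; if it is 1 the string must end in 01 with a valid prefix of length n-2. So a(n) = a(n-1) + a(n-2), a(1)=2, a(2)=3.
Iterating the recurrence: a(1)=2, a(2)=3, a(3)=5, a(4)=8, a(5)=13, a(6)=21, a(7)=34, a(8)=55, a(9)=89, a(10)=144, a(11)=233, a(12)=377, a(13)=610, a(14)=987, a(15)=1597, a(16)=2584, a(17)=4181, a(18)=6765, a(19)=10946, a(20)=17711, a(21)=28657, a(22)=46368, a(23)=75025, a(24)=121393, a(25)=196418.

Final answer: 196418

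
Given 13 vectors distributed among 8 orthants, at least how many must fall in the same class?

By pigeonhole with 13 objects and 8 categories: ceiling(13/8).

Final answer: 2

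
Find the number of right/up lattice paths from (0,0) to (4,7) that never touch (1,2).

Total paths to (4,7): C(11,7) = 330.
Paths through (1,2): C(3,2) x C(8,5) = 168.
Avoiding (1,2): 330 - 168.

Final answer: 162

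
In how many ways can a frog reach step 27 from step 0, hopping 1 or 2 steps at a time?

Let f(n) be the number of climbs. Removing the last move (1 or 2 steps) gives f(n) = f(n-1) + f(n-2); base cases f(1)=1, f(2)=2.
Building up term by term: f(1)=1, f(2)=2, f(3)=3, f(4)=5, f(5)=8, f(6)=13, f(7)=21, f(8)=34, f(9)=55, f(10)=89, f(11)=144, f(12)=233, f(13)=377, f(14)=610, f(15)=987, f(16)=1597, f(17)=2584, f(18)=4181, f(19)=6765, f(20)=10946, f(21)=17711, f(22)=28657, f(23)=46368, f(24)=75025, f(25)=121393, f(26)=196418, f(27)=317811.

Final answer: 317811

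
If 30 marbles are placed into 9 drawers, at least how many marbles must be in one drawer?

By the pigeonhole principle: ceiling(30/9).

Final answer: 4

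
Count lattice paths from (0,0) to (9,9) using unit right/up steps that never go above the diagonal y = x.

Total monotonic paths to (9,9): C(18,9) = 48620.
Reflecting each bad path at its first crossing gives a bijection with paths to (8,10): C(18,10) = 43758.
Valid Dyck paths: 48620 - 43758.
(These counts are the Catalan numbers.)

Final answer: C_{9} = 4862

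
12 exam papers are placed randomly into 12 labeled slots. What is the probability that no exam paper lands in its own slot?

Use the recurrence D(n) = (n-1)(D(n-1) + D(n-2)) with D(0)=1, D(1)=0.
Building up: D(2)=1, D(3)=2, D(4)=9, D(5)=44, D(6)=265, D(7)=1854, D(8)=14833, D(9)=133496, D(10)=1334961, D(11)=14684570, D(12)=176214841.
Total arrangements: 12! = 479001600.
Probability = D(12)/12! = 16019531/43545600.

Final answer: D(12)/12! = 176214841/479001600 = 0.367879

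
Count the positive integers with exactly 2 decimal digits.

First digit: 9 choices (1-9). Each of the remaining 1 digit: 10 choices.
Total: 9 x 10^1.

Final answer: 90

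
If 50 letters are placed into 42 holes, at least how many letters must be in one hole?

By the pigeonhole principle: ceiling(50/42).

Final answer: 2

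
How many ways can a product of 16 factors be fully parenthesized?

This is a standard Catalan-number count: the answer is C_n. Here n = 16 - 1 = 15.
C_n = C(2n,n)/(n+1), so C_{15} = C(30,15)/16 = 155117520/16.

Final answer: C_{15} = 9694845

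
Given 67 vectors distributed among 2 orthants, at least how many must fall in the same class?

By pigeonhole with 67 objects and 2 categories: ceiling(67/2).

Final answer: 34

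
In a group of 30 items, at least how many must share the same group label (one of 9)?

There are 9 possible values for group label (one of 9). With 30 items and 9 categories, by pigeonhole: ceiling(30/9).

Final answer: 4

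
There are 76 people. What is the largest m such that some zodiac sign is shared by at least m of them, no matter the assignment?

There are 12 possible values for zodiac sign. With 76 people and 12 categories, by pigeonhole: ceiling(76/12).

Final answer: 7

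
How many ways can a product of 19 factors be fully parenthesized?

This is counted by the nth Catalan number C_n. Here n = 19 - 1 = 18.
C_n = (2n)!/(n!(n+1)!), so C_{18} = 36!/(18! x 19!) = C(36,18)/19 = 9075135300/19.

Final answer: C_{18} = 477638700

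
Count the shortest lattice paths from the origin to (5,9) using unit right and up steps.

Each path has 5 right steps and 9 up steps in some order (14 steps total).
Choose which 9 of the 14 steps are up: C(14,9).

Final answer: C(14,9) = 2002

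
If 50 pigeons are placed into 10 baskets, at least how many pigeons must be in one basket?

By the pigeonhole principle: ceiling(50/10).

Final answer: 5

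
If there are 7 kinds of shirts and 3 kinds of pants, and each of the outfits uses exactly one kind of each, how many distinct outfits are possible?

By the multiplication principle: 7 x 3.

Final answer: 21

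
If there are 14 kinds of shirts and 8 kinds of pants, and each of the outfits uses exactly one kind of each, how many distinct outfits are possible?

By the multiplication principle: 14 x 8.

Final answer: 112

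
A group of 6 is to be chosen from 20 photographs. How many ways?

C(20,6) = 20!/(6! x (20-6)!).

Final answer: C(20,6) = 38760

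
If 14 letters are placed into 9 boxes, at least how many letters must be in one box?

By the pigeonhole principle: ceiling(14/9).

Final answer: 2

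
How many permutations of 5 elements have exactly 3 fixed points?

Choose which 3 elements are fixed: C(5,3) = 10.
Derange the remaining 2 using D(j) = (j-1)(D(j-1) + D(j-2)), D(0)=1, D(1)=0: D(2)=1.
Total: 10 x 1.

Final answer: C(5,3) D(2) = 10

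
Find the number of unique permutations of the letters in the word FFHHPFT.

Letters (F:3, H:2, P:1, T:1). Total letters: 7.
Permutations = 7!/(3! x 2!).

Final answer: 420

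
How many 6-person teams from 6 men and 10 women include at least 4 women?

Sum over valid woman counts:
C(10,4)C(6,2) = 3150
C(10,5)C(6,1) = 1512
C(10,6)C(6,0) = 210
Total: 3150 + 1512 + 210.

Final answer: 4872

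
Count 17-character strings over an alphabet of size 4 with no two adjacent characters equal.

First character: 4 choices. Each subsequent: 3 choices (must differ from the previous one).
Total: 4 x 3^16.

Final answer: 4 x 3^{16} = 172186884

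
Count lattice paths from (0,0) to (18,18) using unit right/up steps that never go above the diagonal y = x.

Total monotonic paths to (18,18): C(36,18) = 9075135300.
By the reflection principle, paths that go above the diagonal number C(36,19) = 8597496600.
Valid Dyck paths: 9075135300 - 8597496600.
(This is the Catalan number C_{18}.)

Final answer: C_{18} = 477638700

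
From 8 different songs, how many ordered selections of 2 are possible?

P(8,2) = 8!/(8-2)! = 8!/6!.

Final answer: P(8,2) = 56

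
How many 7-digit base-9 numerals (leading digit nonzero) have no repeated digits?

First digit: 8 (nonzero). Second: 8 (not first). Third: 7, etc.
Total: 8 x 8 x 7 x 6 x 5 x 4 x 3.

Final answer: 161280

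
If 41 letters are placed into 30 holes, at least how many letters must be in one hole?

By the pigeonhole principle: ceiling(41/30).

Final answer: 2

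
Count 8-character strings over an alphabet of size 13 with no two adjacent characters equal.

Let g(n) count such strings. g(1) = 13, and each valid string of length n-1 extends in 12 ways (any symbol but the last), so g(n) = 12 g(n-1).
Total: g(8) = 13 x 12^7.

Final answer: 13 x 12^{7} = 465813504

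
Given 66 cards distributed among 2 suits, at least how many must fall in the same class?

By pigeonhole with 66 objects and 2 categories: ceiling(66/2).

Final answer: 33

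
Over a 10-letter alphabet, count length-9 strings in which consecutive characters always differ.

First character: 10 choices. Each subsequent: 9 choices (must differ from the previous one).
Total: 10 x 9^8.

Final answer: 10 x 9^{8} = 430467210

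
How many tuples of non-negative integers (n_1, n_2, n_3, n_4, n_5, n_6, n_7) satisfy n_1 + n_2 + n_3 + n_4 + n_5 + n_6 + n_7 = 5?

Stars and bars with 5 stars and 6 bars:
C(5+7-1, 7-1) = C(11,6).

Final answer: C(11,6) = 462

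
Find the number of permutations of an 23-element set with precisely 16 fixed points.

Choose which 16 elements are fixed: C(23,16) = 245157.
Derange the remaining 7 using D(j) = (j-1)(D(j-1) + D(j-2)), D(0)=1, D(1)=0: D(2)=1, D(3)=2, D(4)=9, D(5)=44, D(6)=265, D(7)=1854.
Total: 245157 x 1854.

Final answer: C(23,16) D(7) = 454521078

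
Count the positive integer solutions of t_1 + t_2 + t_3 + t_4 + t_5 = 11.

Substitute t'_i = t_i - 1 (so t'_i >= 0). Then sum t'_i = 11 - 5 = 6.
Stars and bars: C(6+5-1, 5-1) = C(10,4).

Final answer: C(10,4) = 210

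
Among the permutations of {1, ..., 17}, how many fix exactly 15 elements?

Choose which 15 elements are fixed: C(17,15) = 136.
Derange the remaining 2 using D(j) = (j-1)(D(j-1) + D(j-2)), D(0)=1, D(1)=0: D(2)=1.
Total: 136 x 1.

Final answer: C(17,15) D(2) = 136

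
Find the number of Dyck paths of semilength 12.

Total monotonic paths to (12,12): C(24,12) = 2704156.
Reflecting each bad path at its first crossing gives a bijection with paths to (11,13): C(24,13) = 2496144.
Valid Dyck paths: 2704156 - 2496144.
(This is the Catalan number C_{12}.)

Final answer: C_{12} = 208012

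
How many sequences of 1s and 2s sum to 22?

Let f(n) count the ways. The last step is size 1 or 2, so f(n) = f(n-1) + f(n-2) with f(1)=1, f(2)=2.
Computing successive values: f(1)=1, f(2)=2, f(3)=3, f(4)=5, f(5)=8, f(6)=13, f(7)=21, f(8)=34, f(9)=55, f(10)=89, f(11)=144, f(12)=233, f(13)=377, f(14)=610, f(15)=987, f(16)=1597, f(17)=2584, f(18)=4181, f(19)=6765, f(20)=10946, f(21)=17711, f(22)=28657.

Final answer: 28657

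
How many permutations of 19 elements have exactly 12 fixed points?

Choose which 12 elements are fixed: C(19,12) = 50388.
Derange the remaining 7 using D(j) = (j-1)(D(j-1) + D(j-2)), D(0)=1, D(1)=0: D(2)=1, D(3)=2, D(4)=9, D(5)=44, D(6)=265, D(7)=1854.
Total: 50388 x 1854.

Final answer: C(19,12) D(7) = 93419352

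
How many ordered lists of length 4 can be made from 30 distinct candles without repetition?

P(30,4) = 30!/(30-4)! = 30!/26!.

Final answer: P(30,4) = 657720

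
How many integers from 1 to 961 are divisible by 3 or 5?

Multiples of 3: 320. Multiples of 5: 192. Of both (lcm=15): 64.
By inclusion-exclusion: 320 + 192 - 64.

Final answer: 448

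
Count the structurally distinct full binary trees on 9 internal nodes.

This is a standard Catalan-number count: the answer is C_n. Here n = 9.
C_n = (2n)!/(n!(n+1)!), so C_{9} = 18!/(9! x 10!) = C(18,9)/10 = 48620/10.

Final answer: C_{9} = 4862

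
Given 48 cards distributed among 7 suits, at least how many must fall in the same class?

By pigeonhole with 48 objects and 7 categories: ceiling(48/7).

Final answer: 7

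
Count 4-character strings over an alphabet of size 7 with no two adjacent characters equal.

First character: 7 choices. Each subsequent: 6 choices (must differ from the previous one).
Total: 7 x 6^3.

Final answer: 7 x 6^{3} = 1512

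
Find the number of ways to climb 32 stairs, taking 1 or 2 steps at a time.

Condition on the final move: it is a 1-step (f(n-1) ways to get there) or a 2-step (f(n-2) ways), so f(n) = f(n-1) + f(n-2), with f(1)=1, f(2)=2.
Iterating the recurrence: f(1)=1, f(2)=2, f(3)=3, f(4)=5, f(5)=8, f(6)=13, f(7)=21, f(8)=34, f(9)=55, f(10)=89, f(11)=144, f(12)=233, f(13)=377, f(14)=610, f(15)=987, f(16)=1597, f(17)=2584, f(18)=4181, f(19)=6765, f(20)=10946, f(21)=17711, f(22)=28657, f(23)=46368, f(24)=75025, f(25)=121393, f(26)=196418, f(27)=317811, f(28)=514229, f(29)=832040, f(30)=1346269, f(31)=2178309, f(32)=3524578.

Final answer: 3524578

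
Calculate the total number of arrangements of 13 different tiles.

The number of ways to arrange 13 distinct objects is 13!.

Final answer: 13! = 6227020800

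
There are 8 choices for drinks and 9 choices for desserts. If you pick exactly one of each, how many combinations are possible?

By the multiplication principle: 8 x 9.

Final answer: 72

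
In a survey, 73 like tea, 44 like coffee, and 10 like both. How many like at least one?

|A union B| = |A| + |B| - |A intersect B| = 73 + 44 - 10.

Final answer: 107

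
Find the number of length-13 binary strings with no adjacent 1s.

A valid string ends in 0 (append to any length-(n-1) valid string) or in 01 (append to any length-(n-2) valid string), so a(n) = a(n-1) + a(n-2) with a(1)=2, a(2)=3.
Computing successive values: a(1)=2, a(2)=3, a(3)=5, a(4)=8, a(5)=13, a(6)=21, a(7)=34, a(8)=55, a(9)=89, a(10)=144, a(11)=233, a(12)=377, a(13)=610.

Final answer: 610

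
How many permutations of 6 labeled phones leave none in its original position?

Use the recurrence D(n) = (n-1)(D(n-1) + D(n-2)) with D(0)=1, D(1)=0.
D(2) = 1 x (0 + 1) = 1
D(3) = 2 x (1 + 0) = 2
D(4) = 3 x (2 + 1) = 9
D(5) = 4 x (9 + 2) = 44
D(6) = 5 x (D(5) + D(4)) = 5 x (44 + 9)

Final answer: D(6) = 265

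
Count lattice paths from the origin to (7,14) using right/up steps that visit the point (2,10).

Paths (0,0)->(2,10): C(12,10) = 66.
Paths (2,10)->(7,14): C(9,4) = 126.
By multiplication principle: 66 x 126.

Final answer: 8316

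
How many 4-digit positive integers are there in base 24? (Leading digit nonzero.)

These are the integers in [24^3, 24^4), so the count is 24^4 - 24^3 = 23 x 24^3.

Final answer: 317952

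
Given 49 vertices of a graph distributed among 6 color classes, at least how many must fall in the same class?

By pigeonhole with 49 objects and 6 categories: ceiling(49/6).

Final answer: 9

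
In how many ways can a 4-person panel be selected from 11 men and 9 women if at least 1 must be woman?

Sum over valid woman counts:
C(9,1)C(11,3) = 1485
C(9,2)C(11,2) = 1980
C(9,3)C(11,1) = 924
C(9,4)C(11,0) = 126
Total: 1485 + 1980 + 924 + 126.

Final answer: 4515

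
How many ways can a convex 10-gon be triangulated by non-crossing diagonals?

This is counted by the nth Catalan number C_n. Here n = 10 - 2 = 8.
Using C_0 = 1 and C_(k+1) = C_k x 2(2k+1)/(k+2), build up term by term: C_1=1, C_2=2, C_3=5, C_4=14, C_5=42, C_6=132, C_7=429, C_8=1430.

Final answer: C_{8} = 1430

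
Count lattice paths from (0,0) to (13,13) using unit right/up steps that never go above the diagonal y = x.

Total monotonic paths to (13,13): C(26,13) = 10400600.
By the reflection principle, paths that go above the diagonal number C(26,14) = 9657700.
Valid Dyck paths: 10400600 - 9657700.
(Equivalently, C_{13} = C(26,13)/14 = 10400600/14.)

Final answer: C_{13} = 742900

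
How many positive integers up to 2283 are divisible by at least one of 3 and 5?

Multiples of 3: 761. Multiples of 5: 456. Of both (lcm=15): 152.
By inclusion-exclusion: 761 + 456 - 152.

Final answer: 1065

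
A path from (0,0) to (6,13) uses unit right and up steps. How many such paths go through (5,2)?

Paths (0,0)->(5,2): C(7,2) = 21.
Paths (5,2)->(6,13): C(12,11) = 12.
By multiplication principle: 21 x 12.

Final answer: 252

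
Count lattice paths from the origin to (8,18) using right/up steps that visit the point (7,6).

Paths (0,0)->(7,6): C(13,6) = 1716.
Paths (7,6)->(8,18): C(13,12) = 13.
By multiplication principle: 1716 x 13.

Final answer: 22308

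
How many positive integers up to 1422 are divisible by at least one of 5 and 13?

Multiples of 5: 284. Multiples of 13: 109. Of both (lcm=65): 21.
By inclusion-exclusion: 284 + 109 - 21.

Final answer: 372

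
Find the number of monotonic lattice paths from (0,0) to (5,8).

Each path has 5 right steps and 8 up steps in some order (13 steps total).
Choose which 8 of the 13 steps are up: C(13,8).

Final answer: C(13,8) = 1287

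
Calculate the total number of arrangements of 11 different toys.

The number of ways to arrange 11 distinct objects is 11!.

Final answer: 11! = 39916800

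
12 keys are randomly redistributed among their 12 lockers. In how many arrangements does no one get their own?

Derangements satisfy D(n) = (n-1)(D(n-1) + D(n-2)), starting from D(0)=1, D(1)=0.
D(2) = 1 x (0 + 1) = 1
D(3) = 2 x (1 + 0) = 2
D(4) = 3 x (2 + 1) = 9
D(5) = 4 x (9 + 2) = 44
D(6) = 5 x (44 + 9) = 265
D(7) = 6 x (265 + 44) = 1854
D(8) = 7 x (1854 + 265) = 14833
D(9) = 8 x (14833 + 1854) = 133496
D(10) = 9 x (133496 + 14833) = 1334961
D(11) = 10 x (1334961 + 133496) = 14684570
D(12) = 11 x (D(11) + D(10)) = 11 x (14684570 + 1334961)

Final answer: D(12) = 176214841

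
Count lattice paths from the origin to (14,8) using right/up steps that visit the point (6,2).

Paths (0,0)->(6,2): C(8,2) = 28.
Paths (6,2)->(14,8): C(14,6) = 3003.
By multiplication principle: 28 x 3003.

Final answer: 84084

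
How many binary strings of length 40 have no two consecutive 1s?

Let a(n) count valid strings. If the last bit is 0 the prefix is any valid string of length n-1; if it is 1 the string must end in 01 with a valid prefix of length n-2. So a(n) = a(n-1) + a(n-2), a(1)=2, a(2)=3.
Iterating the recurrence: a(1)=2, a(2)=3, a(3)=5, a(4)=8, a(5)=13, a(6)=21, a(7)=34, a(8)=55, a(9)=89, a(10)=144, a(11)=233, a(12)=377, a(13)=610, a(14)=987, a(15)=1597, a(16)=2584, a(17)=4181, a(18)=6765, a(19)=10946, a(20)=17711, a(21)=28657, a(22)=46368, a(23)=75025, a(24)=121393, a(25)=196418, a(26)=317811, a(27)=514229, a(28)=832040, a(29)=1346269, a(30)=2178309, a(31)=3524578, a(32)=5702887, a(33)=9227465, a(34)=14930352, a(35)=24157817, a(36)=39088169, a(37)=63245986, a(38)=102334155, a(39)=165580141, a(40)=267914296.

Final answer: 267914296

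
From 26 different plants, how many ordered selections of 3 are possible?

P(26,3) = 26!/(26-3)! = 26!/23!.

Final answer: P(26,3) = 15600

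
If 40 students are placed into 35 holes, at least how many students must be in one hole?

By the pigeonhole principle: ceiling(40/35).

Final answer: 2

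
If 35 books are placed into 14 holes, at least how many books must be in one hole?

By the pigeonhole principle: ceiling(35/14).

Final answer: 3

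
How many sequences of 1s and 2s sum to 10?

Let f(n) be the number of climbs. Removing the last move (1 or 2 steps) gives f(n) = f(n-1) + f(n-2); base cases f(1)=1, f(2)=2.
Building up term by term: f(1)=1, f(2)=2, f(3)=3, f(4)=5, f(5)=8, f(6)=13, f(7)=21, f(8)=34, f(9)=55, f(10)=89.

Final answer: 89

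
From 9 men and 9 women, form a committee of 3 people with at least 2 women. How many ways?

Sum over valid woman counts:
C(9,2)C(9,1) = 324
C(9,3)C(9,0) = 84
Total: 324 + 84.

Final answer: 408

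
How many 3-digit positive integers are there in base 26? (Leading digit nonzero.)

Leading digit: 25 options (nonzero). Other 2 digit(s): 26 options each.
Total: 25 x 26^2.

Final answer: 16900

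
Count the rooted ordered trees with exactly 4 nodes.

The structures are counted by the Catalan number C_n. Here n = 4 - 1 = 3.
C_n = (2n)!/(n!(n+1)!), so C_{3} = 6!/(3! x 4!) = C(6,3)/4 = 20/4.

Final answer: C_{3} = 5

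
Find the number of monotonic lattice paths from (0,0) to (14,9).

Each path has 14 right steps and 9 up steps in some order (23 steps total).
Choose which 9 of the 23 steps are up: C(23,9).

Final answer: C(23,9) = 817190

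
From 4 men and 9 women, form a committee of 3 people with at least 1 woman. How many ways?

Sum over valid woman counts:
C(9,1)C(4,2) = 54
C(9,2)C(4,1) = 144
C(9,3)C(4,0) = 84
Total: 54 + 144 + 84.

Final answer: 282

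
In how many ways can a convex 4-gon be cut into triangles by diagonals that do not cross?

This is counted by the nth Catalan number C_n. Here n = 4 - 2 = 2.
C_n = (2n)!/(n!(n+1)!), so C_{2} = 4!/(2! x 3!) = C(4,2)/3 = 6/3.

Final answer: C_{2} = 2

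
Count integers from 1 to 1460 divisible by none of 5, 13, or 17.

|div by 5|=292, |div by 13|=112, |div by 17|=85.
|div by 5&13|=22, |div by 5&17|=17, |div by 13&17|=6, |div by all|=1.
By inclusion-exclusion, divisible by at least one: 292+112+85-22-17-6+1 = 445.
Not divisible by any: 1460 - 445.

Final answer: 1015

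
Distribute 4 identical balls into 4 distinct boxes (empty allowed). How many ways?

Stars and bars: C(n+k-1, k-1) = C(7,3).

Final answer: C(7,3) = 35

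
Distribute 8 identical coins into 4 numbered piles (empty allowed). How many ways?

Stars and bars: C(n+k-1, k-1) = C(11,3).

Final answer: C(11,3) = 165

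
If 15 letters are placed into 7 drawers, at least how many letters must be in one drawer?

By the pigeonhole principle: ceiling(15/7).

Final answer: 3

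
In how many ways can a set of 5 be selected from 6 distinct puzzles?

C(6,5) = 6!/(5! x (6-5)!).

Final answer: C(6,5) = 6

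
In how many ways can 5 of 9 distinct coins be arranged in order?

P(9,5) = 9!/(9-5)! = 9!/4!.

Final answer: P(9,5) = 15120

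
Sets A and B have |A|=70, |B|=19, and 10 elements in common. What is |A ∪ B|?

|A union B| = |A| + |B| - |A intersect B| = 70 + 19 - 10.

Final answer: 79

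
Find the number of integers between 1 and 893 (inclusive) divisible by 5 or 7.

Multiples of 5: 178. Multiples of 7: 127. Of both (lcm=35): 25.
By inclusion-exclusion: 178 + 127 - 25.

Final answer: 280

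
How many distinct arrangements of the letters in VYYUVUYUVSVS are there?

Letters (S:2, U:3, V:4, Y:3). Total letters: 12.
Permutations = 12!/(4! x 3! x 3! x 2!).

Final answer: 277200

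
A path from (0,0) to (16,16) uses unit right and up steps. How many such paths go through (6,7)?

Paths (0,0)->(6,7): C(13,7) = 1716.
Paths (6,7)->(16,16): C(19,9) = 92378.
By multiplication principle: 1716 x 92378.

Final answer: 158520648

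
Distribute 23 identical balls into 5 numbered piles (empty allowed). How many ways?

Stars and bars: C(n+k-1, k-1) = C(27,4).

Final answer: C(27,4) = 17550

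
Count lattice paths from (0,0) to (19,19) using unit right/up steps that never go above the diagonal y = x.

Total monotonic paths to (19,19): C(38,19) = 35345263800.
Paths that cross above y=x (reflection bijection): C(38,20) = 33578000610.
Valid Dyck paths: 35345263800 - 33578000610.
(Equivalently, C_{19} = C(38,19)/20 = 35345263800/20.)

Final answer: C_{19} = 1767263190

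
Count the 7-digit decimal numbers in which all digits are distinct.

First digit: 9 (not 0). Second: 9 (not first). Third: 8, etc.
Total: 9 x 9 x 8 x 7 x 6 x 5 x 4.

Final answer: 544320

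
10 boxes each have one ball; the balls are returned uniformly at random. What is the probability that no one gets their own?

Use the recurrence D(n) = (n-1)(D(n-1) + D(n-2)) with D(0)=1, D(1)=0.
Building up: D(2)=1, D(3)=2, D(4)=9, D(5)=44, D(6)=265, D(7)=1854, D(8)=14833, D(9)=133496, D(10)=1334961.
Total arrangements: 10! = 3628800.
Probability = D(10)/10! = 16481/44800.

Final answer: D(10)/10! = 1334961/3628800 = 0.367879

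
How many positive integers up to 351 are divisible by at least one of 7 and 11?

Multiples of 7: 50. Multiples of 11: 31. Of both (lcm=77): 4.
By inclusion-exclusion: 50 + 31 - 4.

Final answer: 77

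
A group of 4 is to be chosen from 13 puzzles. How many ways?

C(13,4) = 13!/(4! x (13-4)!).

Final answer: C(13,4) = 715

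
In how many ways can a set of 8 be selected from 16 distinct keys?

C(16,8) = 16!/(8! x (16-8)!).

Final answer: C(16,8) = 12870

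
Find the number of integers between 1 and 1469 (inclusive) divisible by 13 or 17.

Multiples of 13: 113. Multiples of 17: 86. Of both (lcm=221): 6.
By inclusion-exclusion: 113 + 86 - 6.

Final answer: 193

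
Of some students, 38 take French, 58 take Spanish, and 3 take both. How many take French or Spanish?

|A union B| = |A| + |B| - |A intersect B| = 38 + 58 - 3.

Final answer: 93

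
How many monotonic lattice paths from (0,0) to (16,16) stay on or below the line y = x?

Total monotonic paths to (16,16): C(32,16) = 601080390.
By the reflection principle, paths that go above the diagonal number C(32,17) = 565722720.
Valid Dyck paths: 601080390 - 565722720.
(These counts are the Catalan numbers.)

Final answer: C_{16} = 35357670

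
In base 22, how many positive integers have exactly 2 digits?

In base 22, the leading digit has 21 choices (1..21); each of the remaining 1 digits has 22 choices.
Total: 21 x 22^1.

Final answer: 462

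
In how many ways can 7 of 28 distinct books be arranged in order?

P(28,7) = 28!/(28-7)! = 28!/21!.

Final answer: P(28,7) = 5967561600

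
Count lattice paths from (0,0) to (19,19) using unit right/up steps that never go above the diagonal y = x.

Total monotonic paths to (19,19): C(38,19) = 35345263800.
Reflecting each bad path at its first crossing gives a bijection with paths to (18,20): C(38,20) = 33578000610.
Valid Dyck paths: 35345263800 - 33578000610.
(This is the Catalan number C_{19}.)

Final answer: C_{19} = 1767263190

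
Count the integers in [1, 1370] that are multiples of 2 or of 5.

Multiples of 2: 685. Multiples of 5: 274. Of both (lcm=10): 137.
By inclusion-exclusion: 685 + 274 - 137.

Final answer: 822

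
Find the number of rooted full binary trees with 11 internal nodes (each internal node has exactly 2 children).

The structures are counted by the Catalan number C_n. Here n = 11.
Using C_0 = 1 and C_(k+1) = C_k x 2(2k+1)/(k+2), build up term by term: C_1=1, C_2=2, C_3=5, C_4=14, C_5=42, C_6=132, C_7=429, C_8=1430, C_9=4862, C_10=16796, C_11=58786.

Final answer: C_{11} = 58786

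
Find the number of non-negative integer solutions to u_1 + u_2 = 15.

Stars and bars with 15 stars and 1 bars:
C(15+2-1, 2-1) = C(16,1).

Final answer: C(16,1) = 16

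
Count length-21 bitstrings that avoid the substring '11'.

A valid string ends in 0 (append to any length-(n-1) valid string) or in 01 (append to any length-(n-2) valid string), so a(n) = a(n-1) + a(n-2) with a(1)=2, a(2)=3.
Building up term by term: a(1)=2, a(2)=3, a(3)=5, a(4)=8, a(5)=13, a(6)=21, a(7)=34, a(8)=55, a(9)=89, a(10)=144, a(11)=233, a(12)=377, a(13)=610, a(14)=987, a(15)=1597, a(16)=2584, a(17)=4181, a(18)=6765, a(19)=10946, a(20)=17711, a(21)=28657.

Final answer: 28657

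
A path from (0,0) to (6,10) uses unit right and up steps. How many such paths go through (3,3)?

Paths (0,0)->(3,3): C(6,3) = 20.
Paths (3,3)->(6,10): C(10,7) = 120.
By multiplication principle: 20 x 120.

Final answer: 2400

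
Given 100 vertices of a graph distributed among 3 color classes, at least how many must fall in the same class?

By pigeonhole with 100 objects and 3 categories: ceiling(100/3).

Final answer: 34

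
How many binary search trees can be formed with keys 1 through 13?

This is a standard Catalan-number count: the answer is C_n. Here n = 13.
C_n = C(2n,n) - C(2n,n+1), so C_{13} = C(26,13) - C(26,14) = 10400600 - 9657700.

Final answer: C_{13} = 742900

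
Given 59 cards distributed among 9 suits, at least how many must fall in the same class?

By pigeonhole with 59 objects and 9 categories: ceiling(59/9).

Final answer: 7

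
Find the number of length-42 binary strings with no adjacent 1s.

Classify by the final bit: ...0 gives a(n-1) strings, ...01 gives a(n-2) strings. Thus a(n) = a(n-1) + a(n-2) with a(1)=2, a(2)=3.
Computing successive values: a(1)=2, a(2)=3, a(3)=5, a(4)=8, a(5)=13, a(6)=21, a(7)=34, a(8)=55, a(9)=89, a(10)=144, a(11)=233, a(12)=377, a(13)=610, a(14)=987, a(15)=1597, a(16)=2584, a(17)=4181, a(18)=6765, a(19)=10946, a(20)=17711, a(21)=28657, a(22)=46368, a(23)=75025, a(24)=121393, a(25)=196418, a(26)=317811, a(27)=514229, a(28)=832040, a(29)=1346269, a(30)=2178309, a(31)=3524578, a(32)=5702887, a(33)=9227465, a(34)=14930352, a(35)=24157817, a(36)=39088169, a(37)=63245986, a(38)=102334155, a(39)=165580141, a(40)=267914296, a(41)=433494437, a(42)=701408733.

Final answer: 701408733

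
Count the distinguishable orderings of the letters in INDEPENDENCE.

Letters (C:1, D:2, E:4, I:1, N:3, P:1). Total letters: 12.
Permutations = 12!/(4! x 3! x 2!).

Final answer: 1663200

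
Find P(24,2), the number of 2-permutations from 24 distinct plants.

P(24,2) = 24!/(24-2)! = 24!/22!.

Final answer: P(24,2) = 552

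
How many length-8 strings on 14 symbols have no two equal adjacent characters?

First character: 14 choices. Each subsequent: 13 choices (must differ from the previous one).
Total: 14 x 13^7.

Final answer: 14 x 13^{7} = 878479238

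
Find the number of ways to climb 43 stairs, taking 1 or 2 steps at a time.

Let f(n) count the ways. The last step is size 1 or 2, so f(n) = f(n-1) + f(n-2) with f(1)=1, f(2)=2.
Iterating the recurrence: f(1)=1, f(2)=2, f(3)=3, f(4)=5, f(5)=8, f(6)=13, f(7)=21, f(8)=34, f(9)=55, f(10)=89, f(11)=144, f(12)=233, f(13)=377, f(14)=610, f(15)=987, f(16)=1597, f(17)=2584, f(18)=4181, f(19)=6765, f(20)=10946, f(21)=17711, f(22)=28657, f(23)=46368, f(24)=75025, f(25)=121393, f(26)=196418, f(27)=317811, f(28)=514229, f(29)=832040, f(30)=1346269, f(31)=2178309, f(32)=3524578, f(33)=5702887, f(34)=9227465, f(35)=14930352, f(36)=24157817, f(37)=39088169, f(38)=63245986, f(39)=102334155, f(40)=165580141, f(41)=267914296, f(42)=433494437, f(43)=701408733.

Final answer: 701408733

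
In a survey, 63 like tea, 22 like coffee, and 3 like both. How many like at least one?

|A union B| = |A| + |B| - |A intersect B| = 63 + 22 - 3.

Final answer: 82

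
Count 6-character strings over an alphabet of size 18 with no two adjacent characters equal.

First character: 18 choices. Each subsequent: 17 choices (must differ from the previous one).
Total: 18 x 17^5.

Final answer: 18 x 17^{5} = 25557426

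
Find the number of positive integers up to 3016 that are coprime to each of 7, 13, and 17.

|div by 7|=430, |div by 13|=232, |div by 17|=177.
|div by 7&13|=33, |div by 7&17|=25, |div by 13&17|=13, |div by all|=1.
By inclusion-exclusion, divisible by at least one: 430+232+177-33-25-13+1 = 769.
Not divisible by any: 3016 - 769.

Final answer: 2247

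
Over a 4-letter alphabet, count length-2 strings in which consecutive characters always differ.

First character: 4 choices. Each subsequent: 3 choices (must differ from the previous one).
Total: 4 x 3^1.

Final answer: 4 x 3^{1} = 12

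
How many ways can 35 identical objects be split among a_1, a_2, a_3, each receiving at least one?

Substitute a'_i = a_i - 1 (so a'_i >= 0). Then sum a'_i = 35 - 3 = 32.
Stars and bars: C(32+3-1, 3-1) = C(34,2).

Final answer: C(34,2) = 561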